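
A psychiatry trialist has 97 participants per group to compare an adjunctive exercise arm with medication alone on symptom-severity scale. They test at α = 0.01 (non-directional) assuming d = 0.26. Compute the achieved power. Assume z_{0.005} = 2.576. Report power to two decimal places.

power ≈ 0.22

For two equal groups, power = Φ(d·√(n/2) − z_{α/2}).
d·√(n/2) = 0.26 × √(97/2) = 0.26 × 6.964 = 1.811.
z_β = 1.811 − 2.576 = -0.765.
Power = Φ(-0.765) = 0.222.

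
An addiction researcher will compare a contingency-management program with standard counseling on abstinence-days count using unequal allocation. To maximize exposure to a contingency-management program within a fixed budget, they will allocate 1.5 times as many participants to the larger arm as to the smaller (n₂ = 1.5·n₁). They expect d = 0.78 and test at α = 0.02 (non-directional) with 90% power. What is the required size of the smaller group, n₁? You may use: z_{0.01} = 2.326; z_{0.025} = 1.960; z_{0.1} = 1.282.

n₁ = 36

With allocation ratio k = n₂/n₁ = 1.5, Var(x̄₁−x̄₂) = σ²(1/n₁ + 1/(k·n₁)) = σ²·(k+1)/(k·n₁).
So n₁ = (1 + 1/k)·((z_{α/2} + z_β)/d)² = 1.667 × (3.608/0.78)².
n₁ = 1.667 × 21.40 = 35.7.
Round up: n₁ = 36, giving n₂ = 1.5 × 36 = 54.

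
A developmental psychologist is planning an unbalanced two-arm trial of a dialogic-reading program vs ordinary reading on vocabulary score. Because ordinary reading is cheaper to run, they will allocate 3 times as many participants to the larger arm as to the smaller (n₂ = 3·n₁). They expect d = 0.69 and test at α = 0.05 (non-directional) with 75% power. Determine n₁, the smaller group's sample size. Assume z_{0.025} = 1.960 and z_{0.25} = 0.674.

With allocation ratio k = n₂/n₁ = 3, Var(x̄₁−x̄₂) = σ²(1/n₁ + 1/(k·n₁)) = σ²·(k+1)/(k·n₁).
So n₁ = (1 + 1/k)·((z_{α/2} + z_β)/d)² = 1.333 × (2.634/0.69)².
n₁ = 1.333 × 14.57 = 19.4.
Round up: n₁ = 20, giving n₂ = 3 × 20 = 60.

n₁ = 20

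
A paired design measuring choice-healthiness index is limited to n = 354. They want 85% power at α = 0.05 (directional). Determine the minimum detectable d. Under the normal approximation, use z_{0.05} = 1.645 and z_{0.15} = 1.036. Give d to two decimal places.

For a single sample (or paired design) of n = 354: d_min = (z_{α} + z_β)/√n.
z-sum = 1.645 + 1.036 = 2.681.
d_min = 2.681 / √354 = 2.681 / 18.815 = 0.142.

d_min ≈ 0.14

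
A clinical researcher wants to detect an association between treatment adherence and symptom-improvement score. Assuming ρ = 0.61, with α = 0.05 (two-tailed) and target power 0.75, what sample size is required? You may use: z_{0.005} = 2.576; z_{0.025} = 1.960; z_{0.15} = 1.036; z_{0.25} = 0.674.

Fisher's z: C = ½·ln((1+r)/(1−r)) = ½·ln(4.1282) = 0.7089.
n = ((z_{α/2} + z_β)/C)² + 3.
(1.960 + 0.674) / 0.7089 = 2.634 / 0.7089 = 3.716.
n = 3.716² + 3 = 13.81 + 3 = 16.8.
Round up.

n = 17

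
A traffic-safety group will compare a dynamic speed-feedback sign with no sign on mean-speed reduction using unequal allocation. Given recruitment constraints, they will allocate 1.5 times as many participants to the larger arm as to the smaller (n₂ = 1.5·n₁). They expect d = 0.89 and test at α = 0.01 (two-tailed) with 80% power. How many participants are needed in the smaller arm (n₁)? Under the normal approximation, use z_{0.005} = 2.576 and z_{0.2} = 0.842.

n₁ = 25

With allocation ratio k = n₂/n₁ = 1.5, Var(x̄₁−x̄₂) = σ²(1/n₁ + 1/(k·n₁)) = σ²·(k+1)/(k·n₁).
So n₁ = (1 + 1/k)·((z_{α/2} + z_β)/d)² = 1.667 × (3.418/0.89)².
n₁ = 1.667 × 14.75 = 24.6.
Round up: n₁ = 25, giving n₂ = ⌈1.5 × 25⌉ = ⌈37.5⌉ = 38.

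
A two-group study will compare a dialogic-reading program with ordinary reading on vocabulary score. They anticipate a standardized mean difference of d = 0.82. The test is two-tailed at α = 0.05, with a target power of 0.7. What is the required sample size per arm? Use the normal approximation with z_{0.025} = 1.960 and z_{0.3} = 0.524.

For two independent groups with equal n: n = 2·((z_{α/2} + z_β) / d)².
z_{α/2} + z_β = 1.960 + 0.524 = 2.484.
n = 2 × (2.484 / 0.82)² = 2 × 3.029² = 2 × 9.18 = 18.4.
Round up to the next whole participant.

n = 19 per group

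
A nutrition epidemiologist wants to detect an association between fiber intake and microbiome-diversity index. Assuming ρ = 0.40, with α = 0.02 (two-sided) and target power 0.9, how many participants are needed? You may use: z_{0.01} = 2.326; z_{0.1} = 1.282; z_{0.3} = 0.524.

n = 76

Fisher's z: C = ½·ln((1+r)/(1−r)) = ½·ln(2.3333) = 0.4236.
n = ((z_{α/2} + z_β)/C)² + 3.
(2.326 + 1.282) / 0.4236 = 3.608 / 0.4236 = 8.517.
n = 8.517² + 3 = 72.55 + 3 = 75.5.
Round up.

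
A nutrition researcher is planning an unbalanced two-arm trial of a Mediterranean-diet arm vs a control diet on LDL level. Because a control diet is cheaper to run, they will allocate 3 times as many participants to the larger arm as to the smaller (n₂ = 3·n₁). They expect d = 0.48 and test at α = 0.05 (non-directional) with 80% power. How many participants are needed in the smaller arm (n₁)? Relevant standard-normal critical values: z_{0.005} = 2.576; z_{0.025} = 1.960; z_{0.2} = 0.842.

With allocation ratio k = n₂/n₁ = 3, Var(x̄₁−x̄₂) = σ²(1/n₁ + 1/(k·n₁)) = σ²·(k+1)/(k·n₁).
So n₁ = (1 + 1/k)·((z_{α/2} + z_β)/d)² = 1.333 × (2.802/0.48)².
n₁ = 1.333 × 34.08 = 45.4.
Round up: n₁ = 46, giving n₂ = 3 × 46 = 138.

n₁ = 46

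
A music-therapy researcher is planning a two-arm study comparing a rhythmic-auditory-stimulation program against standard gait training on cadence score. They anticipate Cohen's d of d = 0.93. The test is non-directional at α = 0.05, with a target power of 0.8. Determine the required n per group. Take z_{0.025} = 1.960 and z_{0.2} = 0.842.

n = 19 per group

For two independent groups with equal n: n = 2·((z_{α/2} + z_β) / d)².
z_{α/2} + z_β = 1.960 + 0.842 = 2.802.
n = 2 × (2.802 / 0.93)² = 2 × 3.013² = 2 × 9.08 = 18.2.
Round up to the next whole participant.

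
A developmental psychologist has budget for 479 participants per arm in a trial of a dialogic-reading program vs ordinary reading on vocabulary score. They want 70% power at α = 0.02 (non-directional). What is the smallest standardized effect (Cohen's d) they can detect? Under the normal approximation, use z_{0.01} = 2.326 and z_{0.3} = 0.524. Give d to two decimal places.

d_min ≈ 0.18

For two independent groups of n = 479 each: d_min = (z_{α/2} + z_β)·√(2/n).
z-sum = 2.326 + 0.524 = 2.850.
d_min = 2.850 × √(2/479) = 2.850 × 0.0646 = 0.184.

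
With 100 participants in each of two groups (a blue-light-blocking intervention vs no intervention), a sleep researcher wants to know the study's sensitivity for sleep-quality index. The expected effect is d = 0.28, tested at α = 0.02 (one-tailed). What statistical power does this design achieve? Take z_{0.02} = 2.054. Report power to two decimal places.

For two equal groups, power = Φ(d·√(n/2) − z_{α}).
d·√(n/2) = 0.28 × √(100/2) = 0.28 × 7.071 = 1.980.
z_β = 1.980 − 2.054 = -0.074.
Power = Φ(-0.074) = 0.470.

power ≈ 0.47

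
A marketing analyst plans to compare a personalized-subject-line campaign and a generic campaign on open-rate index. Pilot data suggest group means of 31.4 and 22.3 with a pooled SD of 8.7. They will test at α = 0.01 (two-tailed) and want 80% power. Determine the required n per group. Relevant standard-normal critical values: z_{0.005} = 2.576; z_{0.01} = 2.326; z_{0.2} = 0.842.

n = 22 per group

Cohen's d = |M₁ − M₂| / SD_pooled = |31.4 − 22.3| / 8.7 = 9.1 / 8.7 = 1.046.
For two independent groups with equal n: n = 2·((z_{α/2} + z_β) / d)².
z_{α/2} + z_β = 2.576 + 0.842 = 3.418.
n = 2 × (3.418 / 1.046)² = 2 × 3.268² = 2 × 10.68 = 21.4.
Round up to the next whole participant.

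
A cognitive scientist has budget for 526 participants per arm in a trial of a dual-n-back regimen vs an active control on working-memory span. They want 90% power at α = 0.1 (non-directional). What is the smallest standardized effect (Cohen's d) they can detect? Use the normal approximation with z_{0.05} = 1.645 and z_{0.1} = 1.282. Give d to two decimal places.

For two independent groups of n = 526 each: d_min = (z_{α/2} + z_β)·√(2/n).
z-sum = 1.645 + 1.282 = 2.927.
d_min = 2.927 × √(2/526) = 2.927 × 0.0617 = 0.180.

d_min ≈ 0.18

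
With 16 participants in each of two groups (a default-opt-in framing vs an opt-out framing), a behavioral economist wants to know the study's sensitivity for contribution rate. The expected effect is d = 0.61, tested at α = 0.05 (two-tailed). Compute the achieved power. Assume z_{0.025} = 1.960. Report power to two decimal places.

For two equal groups, power = Φ(d·√(n/2) − z_{α/2}).
d·√(n/2) = 0.61 × √(16/2) = 0.61 × 2.828 = 1.725.
z_β = 1.725 − 1.960 = -0.235.
Power = Φ(-0.235) = 0.407.

power ≈ 0.41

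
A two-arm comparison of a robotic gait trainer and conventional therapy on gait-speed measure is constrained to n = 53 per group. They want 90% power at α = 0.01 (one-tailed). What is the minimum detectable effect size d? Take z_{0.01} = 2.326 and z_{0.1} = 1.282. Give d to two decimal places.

For two independent groups of n = 53 each: d_min = (z_{α} + z_β)·√(2/n).
z-sum = 2.326 + 1.282 = 3.608.
d_min = 3.608 × √(2/53) = 3.608 × 0.1943 = 0.701.

d_min ≈ 0.70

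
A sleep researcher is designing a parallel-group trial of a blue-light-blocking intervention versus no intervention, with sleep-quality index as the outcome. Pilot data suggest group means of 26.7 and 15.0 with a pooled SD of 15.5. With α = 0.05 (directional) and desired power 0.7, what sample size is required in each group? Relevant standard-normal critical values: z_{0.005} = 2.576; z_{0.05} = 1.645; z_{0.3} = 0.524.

n = 17 per group

Cohen's d = |M₁ − M₂| / SD_pooled = |26.7 − 15.0| / 15.5 = 11.7 / 15.5 = 0.755.
For two independent groups with equal n: n = 2·((z_{α} + z_β) / d)².
z_{α} + z_β = 1.645 + 0.524 = 2.169.
n = 2 × (2.169 / 0.755)² = 2 × 2.873² = 2 × 8.25 = 16.5.
Round up to the next whole participant.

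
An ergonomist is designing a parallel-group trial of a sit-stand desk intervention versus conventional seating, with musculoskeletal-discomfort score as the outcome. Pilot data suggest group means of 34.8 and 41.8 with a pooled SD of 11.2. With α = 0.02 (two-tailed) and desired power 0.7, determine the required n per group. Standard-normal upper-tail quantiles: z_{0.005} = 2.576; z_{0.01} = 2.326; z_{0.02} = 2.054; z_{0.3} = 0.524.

n = 42 per group

Cohen's d = |M₁ − M₂| / SD_pooled = |34.8 − 41.8| / 11.2 = 7.0 / 11.2 = 0.625.
For two independent groups with equal n: n = 2·((z_{α/2} + z_β) / d)².
z_{α/2} + z_β = 2.326 + 0.524 = 2.850.
n = 2 × (2.850 / 0.625)² = 2 × 4.560² = 2 × 20.79 = 41.6.
Round up to the next whole participant.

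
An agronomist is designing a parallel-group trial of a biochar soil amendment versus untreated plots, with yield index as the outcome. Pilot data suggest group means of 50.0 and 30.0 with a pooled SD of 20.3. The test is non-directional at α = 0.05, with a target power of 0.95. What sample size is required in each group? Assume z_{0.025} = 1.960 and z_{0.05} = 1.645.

Cohen's d = |M₁ − M₂| / SD_pooled = |50.0 − 30.0| / 20.3 = 20.0 / 20.3 = 0.985.
For two independent groups with equal n: n = 2·((z_{α/2} + z_β) / d)².
z_{α/2} + z_β = 1.960 + 1.645 = 3.605.
n = 2 × (3.605 / 0.985)² = 2 × 3.660² = 2 × 13.39 = 26.8.
Round up to the next whole participant.

n = 27 per group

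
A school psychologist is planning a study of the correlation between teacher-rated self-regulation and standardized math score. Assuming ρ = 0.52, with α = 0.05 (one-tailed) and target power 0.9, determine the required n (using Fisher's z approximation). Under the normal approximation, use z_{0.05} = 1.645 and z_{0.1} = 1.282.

Fisher's z: C = ½·ln((1+r)/(1−r)) = ½·ln(3.1667) = 0.5763.
n = ((z_{α} + z_β)/C)² + 3.
(1.645 + 1.282) / 0.5763 = 2.927 / 0.5763 = 5.079.
n = 5.079² + 3 = 25.80 + 3 = 28.8.
Round up.

n = 29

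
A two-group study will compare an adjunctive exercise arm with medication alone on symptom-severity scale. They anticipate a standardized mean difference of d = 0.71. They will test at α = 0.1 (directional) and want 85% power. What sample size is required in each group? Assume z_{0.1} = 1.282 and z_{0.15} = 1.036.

For two independent groups with equal n: n = 2·((z_{α} + z_β) / d)².
z_{α} + z_β = 1.282 + 1.036 = 2.318.
n = 2 × (2.318 / 0.71)² = 2 × 3.265² = 2 × 10.66 = 21.3.
Round up to the next whole participant.

n = 22 per group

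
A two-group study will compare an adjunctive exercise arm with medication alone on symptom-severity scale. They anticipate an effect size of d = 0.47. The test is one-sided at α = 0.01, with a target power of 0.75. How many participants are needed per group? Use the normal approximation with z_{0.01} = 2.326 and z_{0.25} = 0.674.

For two independent groups with equal n: n = 2·((z_{α} + z_β) / d)².
z_{α} + z_β = 2.326 + 0.674 = 3.000.
n = 2 × (3.000 / 0.47)² = 2 × 6.383² = 2 × 40.74 = 81.5.
Round up to the next whole participant.

n = 82 per group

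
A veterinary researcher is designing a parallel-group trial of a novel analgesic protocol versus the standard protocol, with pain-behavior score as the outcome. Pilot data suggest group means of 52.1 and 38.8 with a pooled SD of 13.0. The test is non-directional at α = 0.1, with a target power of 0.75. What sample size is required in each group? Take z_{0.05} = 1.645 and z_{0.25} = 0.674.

n = 11 per group

Cohen's d = |M₁ − M₂| / SD_pooled = |52.1 − 38.8| / 13.0 = 13.3 / 13.0 = 1.023.
For two independent groups with equal n: n = 2·((z_{α/2} + z_β) / d)².
z_{α/2} + z_β = 1.645 + 0.674 = 2.319.
n = 2 × (2.319 / 1.023)² = 2 × 2.267² = 2 × 5.14 = 10.3.
Round up to the next whole participant.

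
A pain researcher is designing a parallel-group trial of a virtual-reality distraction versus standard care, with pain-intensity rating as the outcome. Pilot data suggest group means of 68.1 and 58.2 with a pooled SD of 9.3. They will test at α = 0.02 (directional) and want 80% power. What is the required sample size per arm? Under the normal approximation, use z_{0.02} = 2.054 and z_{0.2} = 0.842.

n = 15 per group

Cohen's d = |M₁ − M₂| / SD_pooled = |68.1 − 58.2| / 9.3 = 9.9 / 9.3 = 1.065.
For two independent groups with equal n: n = 2·((z_{α} + z_β) / d)².
z_{α} + z_β = 2.054 + 0.842 = 2.896.
n = 2 × (2.896 / 1.065)² = 2 × 2.719² = 2 × 7.39 = 14.8.
Round up to the next whole participant.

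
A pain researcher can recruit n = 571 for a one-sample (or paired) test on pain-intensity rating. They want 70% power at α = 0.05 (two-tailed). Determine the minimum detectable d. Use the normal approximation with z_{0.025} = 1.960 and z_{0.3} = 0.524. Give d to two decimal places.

For a single sample (or paired design) of n = 571: d_min = (z_{α/2} + z_β)/√n.
z-sum = 1.960 + 0.524 = 2.484.
d_min = 2.484 / √571 = 2.484 / 23.896 = 0.104.

d_min ≈ 0.10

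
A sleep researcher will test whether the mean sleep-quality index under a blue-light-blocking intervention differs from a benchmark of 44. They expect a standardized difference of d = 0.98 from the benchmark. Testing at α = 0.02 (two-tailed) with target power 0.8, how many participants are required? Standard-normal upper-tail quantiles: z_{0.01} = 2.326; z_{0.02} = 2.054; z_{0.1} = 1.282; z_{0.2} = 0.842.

For a one-sample test: n = ((z_{α/2} + z_β) / d)².
z_{α/2} + z_β = 2.326 + 0.842 = 3.168.
n = (3.168 / 0.98)² = 3.233² = 10.45.
Round up.

n = 11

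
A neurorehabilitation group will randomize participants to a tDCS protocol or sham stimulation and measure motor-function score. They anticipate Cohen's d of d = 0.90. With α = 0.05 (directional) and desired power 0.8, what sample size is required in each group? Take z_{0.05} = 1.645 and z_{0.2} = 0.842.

For two independent groups with equal n: n = 2·((z_{α} + z_β) / d)².
z_{α} + z_β = 1.645 + 0.842 = 2.487.
n = 2 × (2.487 / 0.90)² = 2 × 2.763² = 2 × 7.64 = 15.3.
Round up to the next whole participant.

n = 16 per group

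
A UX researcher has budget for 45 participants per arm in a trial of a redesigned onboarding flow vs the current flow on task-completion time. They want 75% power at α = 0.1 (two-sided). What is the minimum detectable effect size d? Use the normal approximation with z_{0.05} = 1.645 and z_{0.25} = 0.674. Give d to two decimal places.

d_min ≈ 0.49

For two independent groups of n = 45 each: d_min = (z_{α/2} + z_β)·√(2/n).
z-sum = 1.645 + 0.674 = 2.319.
d_min = 2.319 × √(2/45) = 2.319 × 0.2108 = 0.489.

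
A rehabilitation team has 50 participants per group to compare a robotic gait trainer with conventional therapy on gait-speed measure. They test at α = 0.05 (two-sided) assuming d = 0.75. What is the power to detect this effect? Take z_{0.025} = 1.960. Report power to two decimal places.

For two equal groups, power = Φ(d·√(n/2) − z_{α/2}).
d·√(n/2) = 0.75 × √(50/2) = 0.75 × 5.000 = 3.750.
z_β = 3.750 − 1.960 = 1.790.
Power = Φ(1.790) = 0.963.

power ≈ 0.96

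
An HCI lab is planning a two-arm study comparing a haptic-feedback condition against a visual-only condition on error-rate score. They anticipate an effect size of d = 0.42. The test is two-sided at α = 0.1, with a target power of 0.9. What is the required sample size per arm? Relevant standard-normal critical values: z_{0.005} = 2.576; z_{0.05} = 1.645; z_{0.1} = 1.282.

n = 98 per group

For two independent groups with equal n: n = 2·((z_{α/2} + z_β) / d)².
z_{α/2} + z_β = 1.645 + 1.282 = 2.927.
n = 2 × (2.927 / 0.42)² = 2 × 6.969² = 2 × 48.57 = 97.1.
Round up to the next whole participant.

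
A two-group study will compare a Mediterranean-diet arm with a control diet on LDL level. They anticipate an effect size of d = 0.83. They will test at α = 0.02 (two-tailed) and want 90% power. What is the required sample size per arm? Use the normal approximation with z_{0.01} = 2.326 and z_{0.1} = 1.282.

For two independent groups with equal n: n = 2·((z_{α/2} + z_β) / d)².
z_{α/2} + z_β = 2.326 + 1.282 = 3.608.
n = 2 × (3.608 / 0.83)² = 2 × 4.347² = 2 × 18.90 = 37.8.
Round up to the next whole participant.

n = 38 per group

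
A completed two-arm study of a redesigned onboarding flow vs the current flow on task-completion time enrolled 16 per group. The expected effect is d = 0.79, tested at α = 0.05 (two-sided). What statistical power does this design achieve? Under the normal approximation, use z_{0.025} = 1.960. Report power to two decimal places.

For two equal groups, power = Φ(d·√(n/2) − z_{α/2}).
d·√(n/2) = 0.79 × √(16/2) = 0.79 × 2.828 = 2.234.
z_β = 2.234 − 1.960 = 0.274.
Power = Φ(0.274) = 0.608.

power ≈ 0.61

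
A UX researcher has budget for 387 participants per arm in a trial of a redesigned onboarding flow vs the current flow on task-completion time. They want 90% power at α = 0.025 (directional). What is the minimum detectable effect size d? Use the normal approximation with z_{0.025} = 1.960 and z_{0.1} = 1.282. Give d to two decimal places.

d_min ≈ 0.23

For two independent groups of n = 387 each: d_min = (z_{α} + z_β)·√(2/n).
z-sum = 1.960 + 1.282 = 3.242.
d_min = 3.242 × √(2/387) = 3.242 × 0.0719 = 0.233.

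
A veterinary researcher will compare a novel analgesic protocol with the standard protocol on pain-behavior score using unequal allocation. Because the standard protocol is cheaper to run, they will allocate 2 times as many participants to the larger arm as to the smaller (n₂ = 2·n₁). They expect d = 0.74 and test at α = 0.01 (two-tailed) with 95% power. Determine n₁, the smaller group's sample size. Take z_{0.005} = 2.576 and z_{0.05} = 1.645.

With allocation ratio k = n₂/n₁ = 2, Var(x̄₁−x̄₂) = σ²(1/n₁ + 1/(k·n₁)) = σ²·(k+1)/(k·n₁).
So n₁ = (1 + 1/k)·((z_{α/2} + z_β)/d)² = 1.500 × (4.221/0.74)².
n₁ = 1.500 × 32.54 = 48.8.
Round up: n₁ = 49, giving n₂ = 2 × 49 = 98.

n₁ = 49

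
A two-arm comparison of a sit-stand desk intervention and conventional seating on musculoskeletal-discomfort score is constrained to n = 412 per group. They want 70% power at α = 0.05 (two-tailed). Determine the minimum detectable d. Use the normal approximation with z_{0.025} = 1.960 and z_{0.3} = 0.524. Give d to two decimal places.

d_min ≈ 0.17

For two independent groups of n = 412 each: d_min = (z_{α/2} + z_β)·√(2/n).
z-sum = 1.960 + 0.524 = 2.484.
d_min = 2.484 × √(2/412) = 2.484 × 0.0697 = 0.173.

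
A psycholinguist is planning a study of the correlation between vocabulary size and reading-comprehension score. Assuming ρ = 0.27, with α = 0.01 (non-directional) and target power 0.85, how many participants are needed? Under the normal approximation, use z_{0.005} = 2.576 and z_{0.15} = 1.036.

Fisher's z: C = ½·ln((1+r)/(1−r)) = ½·ln(1.7397) = 0.2769.
n = ((z_{α/2} + z_β)/C)² + 3.
(2.576 + 1.036) / 0.2769 = 3.612 / 0.2769 = 13.044.
n = 13.044² + 3 = 170.16 + 3 = 173.2.
Round up.

n = 174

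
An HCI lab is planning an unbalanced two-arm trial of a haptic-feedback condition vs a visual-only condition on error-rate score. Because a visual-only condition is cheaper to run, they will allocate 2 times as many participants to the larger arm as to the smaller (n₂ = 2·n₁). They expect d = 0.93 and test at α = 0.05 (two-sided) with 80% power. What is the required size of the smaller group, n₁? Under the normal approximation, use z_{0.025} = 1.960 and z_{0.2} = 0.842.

n₁ = 14

With allocation ratio k = n₂/n₁ = 2, Var(x̄₁−x̄₂) = σ²(1/n₁ + 1/(k·n₁)) = σ²·(k+1)/(k·n₁).
So n₁ = (1 + 1/k)·((z_{α/2} + z_β)/d)² = 1.500 × (2.802/0.93)².
n₁ = 1.500 × 9.08 = 13.6.
Round up: n₁ = 14, giving n₂ = 2 × 14 = 28.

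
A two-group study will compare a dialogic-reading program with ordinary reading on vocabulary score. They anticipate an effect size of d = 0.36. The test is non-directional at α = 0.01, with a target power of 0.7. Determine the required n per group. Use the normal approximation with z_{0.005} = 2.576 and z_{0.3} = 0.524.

n = 149 per group

For two independent groups with equal n: n = 2·((z_{α/2} + z_β) / d)².
z_{α/2} + z_β = 2.576 + 0.524 = 3.100.
n = 2 × (3.100 / 0.36)² = 2 × 8.611² = 2 × 74.15 = 148.3.
Round up to the next whole participant.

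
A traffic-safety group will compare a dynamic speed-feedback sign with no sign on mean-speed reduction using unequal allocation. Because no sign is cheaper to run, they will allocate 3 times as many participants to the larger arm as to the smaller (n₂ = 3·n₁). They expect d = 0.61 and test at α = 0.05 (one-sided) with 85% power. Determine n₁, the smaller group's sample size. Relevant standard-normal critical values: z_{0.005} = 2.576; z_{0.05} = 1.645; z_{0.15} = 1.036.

With allocation ratio k = n₂/n₁ = 3, Var(x̄₁−x̄₂) = σ²(1/n₁ + 1/(k·n₁)) = σ²·(k+1)/(k·n₁).
So n₁ = (1 + 1/k)·((z_{α} + z_β)/d)² = 1.333 × (2.681/0.61)².
n₁ = 1.333 × 19.32 = 25.8.
Round up: n₁ = 26, giving n₂ = 3 × 26 = 78.

n₁ = 26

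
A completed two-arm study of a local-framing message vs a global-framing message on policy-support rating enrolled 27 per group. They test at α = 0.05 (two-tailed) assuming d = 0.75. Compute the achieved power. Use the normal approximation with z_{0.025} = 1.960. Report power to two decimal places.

power ≈ 0.79

For two equal groups, power = Φ(d·√(n/2) − z_{α/2}).
d·√(n/2) = 0.75 × √(27/2) = 0.75 × 3.674 = 2.756.
z_β = 2.756 − 1.960 = 0.796.
Power = Φ(0.796) = 0.787.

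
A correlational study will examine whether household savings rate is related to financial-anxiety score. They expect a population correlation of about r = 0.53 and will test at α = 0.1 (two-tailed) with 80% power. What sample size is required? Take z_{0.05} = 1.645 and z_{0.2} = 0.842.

Fisher's z: C = ½·ln((1+r)/(1−r)) = ½·ln(3.2553) = 0.5901.
n = ((z_{α/2} + z_β)/C)² + 3.
(1.645 + 0.842) / 0.5901 = 2.487 / 0.5901 = 4.215.
n = 4.215² + 3 = 17.76 + 3 = 20.8.
Round up.

n = 21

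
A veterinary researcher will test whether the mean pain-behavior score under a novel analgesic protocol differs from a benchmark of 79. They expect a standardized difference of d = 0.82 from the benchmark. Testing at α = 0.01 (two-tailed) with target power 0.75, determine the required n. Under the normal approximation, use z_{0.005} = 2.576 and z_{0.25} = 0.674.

For a one-sample test: n = ((z_{α/2} + z_β) / d)².
z_{α/2} + z_β = 2.576 + 0.674 = 3.250.
n = (3.250 / 0.82)² = 3.963² = 15.71.
Round up.

n = 16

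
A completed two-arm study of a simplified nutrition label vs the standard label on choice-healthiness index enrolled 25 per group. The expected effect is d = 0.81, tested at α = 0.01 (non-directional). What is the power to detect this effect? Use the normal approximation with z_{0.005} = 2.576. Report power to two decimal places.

For two equal groups, power = Φ(d·√(n/2) − z_{α/2}).
d·√(n/2) = 0.81 × √(25/2) = 0.81 × 3.536 = 2.864.
z_β = 2.864 − 2.576 = 0.288.
Power = Φ(0.288) = 0.613.

power ≈ 0.61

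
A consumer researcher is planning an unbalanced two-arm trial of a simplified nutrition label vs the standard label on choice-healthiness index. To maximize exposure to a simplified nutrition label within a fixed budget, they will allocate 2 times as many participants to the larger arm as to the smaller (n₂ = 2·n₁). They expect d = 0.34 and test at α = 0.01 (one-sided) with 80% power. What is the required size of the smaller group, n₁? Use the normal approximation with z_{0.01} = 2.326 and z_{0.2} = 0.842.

n₁ = 131

With allocation ratio k = n₂/n₁ = 2, Var(x̄₁−x̄₂) = σ²(1/n₁ + 1/(k·n₁)) = σ²·(k+1)/(k·n₁).
So n₁ = (1 + 1/k)·((z_{α} + z_β)/d)² = 1.500 × (3.168/0.34)².
n₁ = 1.500 × 86.82 = 130.2.
Round up: n₁ = 131, giving n₂ = 2 × 131 = 262.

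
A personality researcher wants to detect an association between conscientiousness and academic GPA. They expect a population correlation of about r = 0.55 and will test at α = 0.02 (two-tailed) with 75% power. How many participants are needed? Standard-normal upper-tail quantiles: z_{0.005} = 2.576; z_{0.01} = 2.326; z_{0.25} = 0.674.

Fisher's z: C = ½·ln((1+r)/(1−r)) = ½·ln(3.4444) = 0.6184.
n = ((z_{α/2} + z_β)/C)² + 3.
(2.326 + 0.674) / 0.6184 = 3.000 / 0.6184 = 4.851.
n = 4.851² + 3 = 23.53 + 3 = 26.5.
Round up.

n = 27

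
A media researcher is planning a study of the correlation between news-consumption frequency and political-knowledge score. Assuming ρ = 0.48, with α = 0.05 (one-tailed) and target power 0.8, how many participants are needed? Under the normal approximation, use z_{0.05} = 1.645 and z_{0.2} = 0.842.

n = 26

Fisher's z: C = ½·ln((1+r)/(1−r)) = ½·ln(2.8462) = 0.5230.
n = ((z_{α} + z_β)/C)² + 3.
(1.645 + 0.842) / 0.5230 = 2.487 / 0.5230 = 4.755.
n = 4.755² + 3 = 22.61 + 3 = 25.6.
Round up.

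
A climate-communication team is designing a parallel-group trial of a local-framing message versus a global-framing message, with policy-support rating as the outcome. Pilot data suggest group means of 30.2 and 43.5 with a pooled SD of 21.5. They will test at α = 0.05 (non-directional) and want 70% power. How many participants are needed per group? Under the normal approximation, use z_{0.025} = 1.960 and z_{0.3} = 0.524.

Cohen's d = |M₁ − M₂| / SD_pooled = |30.2 − 43.5| / 21.5 = 13.3 / 21.5 = 0.619.
For two independent groups with equal n: n = 2·((z_{α/2} + z_β) / d)².
z_{α/2} + z_β = 1.960 + 0.524 = 2.484.
n = 2 × (2.484 / 0.619)² = 2 × 4.013² = 2 × 16.10 = 32.2.
Round up to the next whole participant.

n = 33 per group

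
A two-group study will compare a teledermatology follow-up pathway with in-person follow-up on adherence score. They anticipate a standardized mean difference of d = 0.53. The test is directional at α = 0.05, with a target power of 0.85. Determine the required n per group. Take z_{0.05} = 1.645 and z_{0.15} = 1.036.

For two independent groups with equal n: n = 2·((z_{α} + z_β) / d)².
z_{α} + z_β = 1.645 + 1.036 = 2.681.
n = 2 × (2.681 / 0.53)² = 2 × 5.058² = 2 × 25.59 = 51.2.
Round up to the next whole participant.

n = 52 per group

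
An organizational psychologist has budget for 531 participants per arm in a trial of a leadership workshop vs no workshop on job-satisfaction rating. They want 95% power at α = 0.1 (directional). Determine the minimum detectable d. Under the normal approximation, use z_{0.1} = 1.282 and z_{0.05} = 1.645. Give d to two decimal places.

For two independent groups of n = 531 each: d_min = (z_{α} + z_β)·√(2/n).
z-sum = 1.282 + 1.645 = 2.927.
d_min = 2.927 × √(2/531) = 2.927 × 0.0614 = 0.180.

d_min ≈ 0.18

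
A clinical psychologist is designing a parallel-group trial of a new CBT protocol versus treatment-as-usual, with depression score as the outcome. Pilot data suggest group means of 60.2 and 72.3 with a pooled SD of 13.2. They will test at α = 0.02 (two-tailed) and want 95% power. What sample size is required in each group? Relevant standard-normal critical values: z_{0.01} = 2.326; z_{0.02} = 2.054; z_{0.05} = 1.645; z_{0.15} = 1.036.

n = 38 per group

Cohen's d = |M₁ − M₂| / SD_pooled = |60.2 − 72.3| / 13.2 = 12.1 / 13.2 = 0.917.
For two independent groups with equal n: n = 2·((z_{α/2} + z_β) / d)².
z_{α/2} + z_β = 2.326 + 1.645 = 3.971.
n = 2 × (3.971 / 0.917)² = 2 × 4.330² = 2 × 18.75 = 37.5.
Round up to the next whole participant.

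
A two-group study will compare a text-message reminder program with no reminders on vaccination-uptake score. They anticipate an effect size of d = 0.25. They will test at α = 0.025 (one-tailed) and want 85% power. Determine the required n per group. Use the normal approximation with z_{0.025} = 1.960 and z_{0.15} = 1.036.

For two independent groups with equal n: n = 2·((z_{α} + z_β) / d)².
z_{α} + z_β = 1.960 + 1.036 = 2.996.
n = 2 × (2.996 / 0.25)² = 2 × 11.984² = 2 × 143.62 = 287.2.
Round up to the next whole participant.

n = 288 per group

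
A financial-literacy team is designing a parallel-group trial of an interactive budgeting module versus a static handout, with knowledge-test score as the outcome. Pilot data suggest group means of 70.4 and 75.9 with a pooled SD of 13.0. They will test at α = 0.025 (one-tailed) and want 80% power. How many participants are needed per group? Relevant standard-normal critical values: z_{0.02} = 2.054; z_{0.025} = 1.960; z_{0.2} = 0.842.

n = 88 per group

Cohen's d = |M₁ − M₂| / SD_pooled = |70.4 − 75.9| / 13.0 = 5.5 / 13.0 = 0.423.
For two independent groups with equal n: n = 2·((z_{α} + z_β) / d)².
z_{α} + z_β = 1.960 + 0.842 = 2.802.
n = 2 × (2.802 / 0.423)² = 2 × 6.624² = 2 × 43.88 = 87.8.
Round up to the next whole participant.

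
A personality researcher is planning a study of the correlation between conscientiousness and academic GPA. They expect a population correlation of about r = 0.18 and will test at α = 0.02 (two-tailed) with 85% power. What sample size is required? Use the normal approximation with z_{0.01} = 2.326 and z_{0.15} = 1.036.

n = 345

Fisher's z: C = ½·ln((1+r)/(1−r)) = ½·ln(1.4390) = 0.1820.
n = ((z_{α/2} + z_β)/C)² + 3.
(2.326 + 1.036) / 0.1820 = 3.362 / 0.1820 = 18.473.
n = 18.473² + 3 = 341.23 + 3 = 344.2.
Round up.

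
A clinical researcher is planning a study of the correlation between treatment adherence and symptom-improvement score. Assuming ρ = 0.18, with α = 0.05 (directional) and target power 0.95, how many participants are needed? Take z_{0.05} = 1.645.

Fisher's z: C = ½·ln((1+r)/(1−r)) = ½·ln(1.4390) = 0.1820.
n = ((z_{α} + z_β)/C)² + 3.
(1.645 + 1.645) / 0.1820 = 3.290 / 0.1820 = 18.077.
n = 18.077² + 3 = 326.78 + 3 = 329.8.
Round up.

n = 330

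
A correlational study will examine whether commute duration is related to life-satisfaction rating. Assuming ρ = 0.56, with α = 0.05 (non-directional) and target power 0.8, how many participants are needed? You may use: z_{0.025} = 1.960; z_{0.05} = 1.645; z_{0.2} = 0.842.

Fisher's z: C = ½·ln((1+r)/(1−r)) = ½·ln(3.5455) = 0.6328.
n = ((z_{α/2} + z_β)/C)² + 3.
(1.960 + 0.842) / 0.6328 = 2.802 / 0.6328 = 4.428.
n = 4.428² + 3 = 19.61 + 3 = 22.6.
Round up.

n = 23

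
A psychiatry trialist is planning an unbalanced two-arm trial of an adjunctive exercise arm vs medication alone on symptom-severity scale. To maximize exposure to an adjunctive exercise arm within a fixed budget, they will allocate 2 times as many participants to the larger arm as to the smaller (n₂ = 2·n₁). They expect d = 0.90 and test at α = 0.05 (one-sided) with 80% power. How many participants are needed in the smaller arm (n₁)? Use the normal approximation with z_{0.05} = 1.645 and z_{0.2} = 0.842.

With allocation ratio k = n₂/n₁ = 2, Var(x̄₁−x̄₂) = σ²(1/n₁ + 1/(k·n₁)) = σ²·(k+1)/(k·n₁).
So n₁ = (1 + 1/k)·((z_{α} + z_β)/d)² = 1.500 × (2.487/0.90)².
n₁ = 1.500 × 7.64 = 11.5.
Round up: n₁ = 12, giving n₂ = 2 × 12 = 24.

n₁ = 12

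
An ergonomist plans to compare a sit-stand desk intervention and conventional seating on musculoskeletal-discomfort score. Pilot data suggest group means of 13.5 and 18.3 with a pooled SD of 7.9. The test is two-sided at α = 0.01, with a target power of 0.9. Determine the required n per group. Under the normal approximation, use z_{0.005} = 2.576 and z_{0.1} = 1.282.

n = 81 per group

Cohen's d = |M₁ − M₂| / SD_pooled = |13.5 − 18.3| / 7.9 = 4.8 / 7.9 = 0.608.
For two independent groups with equal n: n = 2·((z_{α/2} + z_β) / d)².
z_{α/2} + z_β = 2.576 + 1.282 = 3.858.
n = 2 × (3.858 / 0.608)² = 2 × 6.345² = 2 × 40.26 = 80.5.
Round up to the next whole participant.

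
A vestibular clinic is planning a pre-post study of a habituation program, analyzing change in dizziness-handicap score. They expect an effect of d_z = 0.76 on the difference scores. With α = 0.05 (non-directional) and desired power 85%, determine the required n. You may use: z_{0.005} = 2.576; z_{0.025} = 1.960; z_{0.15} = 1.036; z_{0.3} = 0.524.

n = 16 pairs

For a paired (one-sample on differences) test: n = ((z_{α/2} + z_β) / d)².
z_{α/2} + z_β = 1.960 + 1.036 = 2.996.
n = (2.996 / 0.76)² = 3.942² = 15.54.
Round up.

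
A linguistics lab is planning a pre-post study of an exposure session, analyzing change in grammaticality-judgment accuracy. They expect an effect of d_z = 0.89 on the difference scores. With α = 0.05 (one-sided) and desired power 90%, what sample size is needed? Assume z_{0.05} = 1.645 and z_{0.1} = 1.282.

For a paired (one-sample on differences) test: n = ((z_{α} + z_β) / d)².
z_{α} + z_β = 1.645 + 1.282 = 2.927.
n = (2.927 / 0.89)² = 3.289² = 10.82.
Round up.

n = 11 pairs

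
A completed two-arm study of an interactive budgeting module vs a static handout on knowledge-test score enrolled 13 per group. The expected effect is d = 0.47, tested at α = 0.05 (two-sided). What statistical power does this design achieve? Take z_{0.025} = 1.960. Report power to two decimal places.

For two equal groups, power = Φ(d·√(n/2) − z_{α/2}).
d·√(n/2) = 0.47 × √(13/2) = 0.47 × 2.550 = 1.198.
z_β = 1.198 − 1.960 = -0.762.
Power = Φ(-0.762) = 0.223.

power ≈ 0.22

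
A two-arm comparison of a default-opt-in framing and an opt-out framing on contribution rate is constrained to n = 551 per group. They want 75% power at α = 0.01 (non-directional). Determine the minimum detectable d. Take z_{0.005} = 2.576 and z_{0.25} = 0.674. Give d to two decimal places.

d_min ≈ 0.20

For two independent groups of n = 551 each: d_min = (z_{α/2} + z_β)·√(2/n).
z-sum = 2.576 + 0.674 = 3.250.
d_min = 3.250 × √(2/551) = 3.250 × 0.0602 = 0.196.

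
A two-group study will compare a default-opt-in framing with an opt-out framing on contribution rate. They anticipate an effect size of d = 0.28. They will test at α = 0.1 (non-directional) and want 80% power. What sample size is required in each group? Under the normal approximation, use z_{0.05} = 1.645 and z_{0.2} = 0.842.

n = 158 per group

For two independent groups with equal n: n = 2·((z_{α/2} + z_β) / d)².
z_{α/2} + z_β = 1.645 + 0.842 = 2.487.
n = 2 × (2.487 / 0.28)² = 2 × 8.882² = 2 × 78.89 = 157.8.
Round up to the next whole participant.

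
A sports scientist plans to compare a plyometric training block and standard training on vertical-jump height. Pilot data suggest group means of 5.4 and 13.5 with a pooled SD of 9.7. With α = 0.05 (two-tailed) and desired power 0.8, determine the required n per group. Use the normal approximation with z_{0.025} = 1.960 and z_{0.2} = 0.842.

n = 23 per group

Cohen's d = |M₁ − M₂| / SD_pooled = |5.4 − 13.5| / 9.7 = 8.1 / 9.7 = 0.835.
For two independent groups with equal n: n = 2·((z_{α/2} + z_β) / d)².
z_{α/2} + z_β = 1.960 + 0.842 = 2.802.
n = 2 × (2.802 / 0.835)² = 2 × 3.356² = 2 × 11.26 = 22.5.
Round up to the next whole participant.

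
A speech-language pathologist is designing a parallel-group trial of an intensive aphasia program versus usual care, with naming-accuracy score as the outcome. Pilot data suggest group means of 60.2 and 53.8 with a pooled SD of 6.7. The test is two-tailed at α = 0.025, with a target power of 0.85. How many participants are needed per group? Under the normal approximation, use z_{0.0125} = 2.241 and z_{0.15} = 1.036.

n = 24 per group

Cohen's d = |M₁ − M₂| / SD_pooled = |60.2 − 53.8| / 6.7 = 6.4 / 6.7 = 0.955.
For two independent groups with equal n: n = 2·((z_{α/2} + z_β) / d)².
z_{α/2} + z_β = 2.241 + 1.036 = 3.277.
n = 2 × (3.277 / 0.955)² = 2 × 3.431² = 2 × 11.77 = 23.5.
Round up to the next whole participant.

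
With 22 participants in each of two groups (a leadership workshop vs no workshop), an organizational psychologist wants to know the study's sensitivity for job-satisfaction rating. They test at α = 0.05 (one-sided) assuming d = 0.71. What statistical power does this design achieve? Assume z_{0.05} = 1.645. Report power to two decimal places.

For two equal groups, power = Φ(d·√(n/2) − z_{α}).
d·√(n/2) = 0.71 × √(22/2) = 0.71 × 3.317 = 2.355.
z_β = 2.355 − 1.645 = 0.710.
Power = Φ(0.710) = 0.761.

power ≈ 0.76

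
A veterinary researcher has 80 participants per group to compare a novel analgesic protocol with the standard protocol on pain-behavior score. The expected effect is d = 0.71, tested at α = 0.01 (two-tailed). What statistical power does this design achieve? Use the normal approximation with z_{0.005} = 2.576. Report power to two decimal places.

power ≈ 0.97

For two equal groups, power = Φ(d·√(n/2) − z_{α/2}).
d·√(n/2) = 0.71 × √(80/2) = 0.71 × 6.325 = 4.490.
z_β = 4.490 − 2.576 = 1.914.
Power = Φ(1.914) = 0.972.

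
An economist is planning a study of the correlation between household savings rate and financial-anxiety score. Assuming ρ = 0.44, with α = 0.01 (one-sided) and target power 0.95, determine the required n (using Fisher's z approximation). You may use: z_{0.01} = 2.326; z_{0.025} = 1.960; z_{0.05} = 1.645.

Fisher's z: C = ½·ln((1+r)/(1−r)) = ½·ln(2.5714) = 0.4722.
n = ((z_{α} + z_β)/C)² + 3.
(2.326 + 1.645) / 0.4722 = 3.971 / 0.4722 = 8.410.
n = 8.410² + 3 = 70.72 + 3 = 73.7.
Round up.

n = 74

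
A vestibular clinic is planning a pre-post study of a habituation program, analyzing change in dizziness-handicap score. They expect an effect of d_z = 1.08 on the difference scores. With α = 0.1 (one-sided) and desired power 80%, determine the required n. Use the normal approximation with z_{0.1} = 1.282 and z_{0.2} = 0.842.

n = 4 pairs

For a paired (one-sample on differences) test: n = ((z_{α} + z_β) / d)².
z_{α} + z_β = 1.282 + 0.842 = 2.124.
n = (2.124 / 1.08)² = 1.967² = 3.87.
Round up.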